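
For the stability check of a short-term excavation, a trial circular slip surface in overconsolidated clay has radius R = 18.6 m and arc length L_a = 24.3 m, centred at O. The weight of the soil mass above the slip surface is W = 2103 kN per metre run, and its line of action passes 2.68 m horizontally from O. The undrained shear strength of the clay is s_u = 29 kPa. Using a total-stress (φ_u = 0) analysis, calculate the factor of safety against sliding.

Taking moments about the centre O, the resisting moment is provided by the undrained shear strength acting along the arc:
M_R = s_u·L_a·R = 29·24.30·18.6 = 13107.4 kN·m/m
M_D = W·d = 2103·2.68 = 5636.0 kN·m/m
FS = M_R / M_D = 13107.4 / 5636.0 = 2.326

FS = 2.33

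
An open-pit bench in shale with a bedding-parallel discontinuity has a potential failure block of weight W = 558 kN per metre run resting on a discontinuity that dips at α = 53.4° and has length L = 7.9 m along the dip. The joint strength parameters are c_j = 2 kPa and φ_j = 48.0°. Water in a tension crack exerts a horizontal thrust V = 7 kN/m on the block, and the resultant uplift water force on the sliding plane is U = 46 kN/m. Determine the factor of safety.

FS = 0.73

Resolving the block weight along and normal to the plane and applying the Mohr–Coulomb strength on the joint:
N' = W cosα − U − V sinα = 558·cos53.4° − 46 − 7·sin53.4° = 281.1 kN/m
Driving force T = W sinα + V cosα = 558·sin53.4° + 7·cos53.4° = 452.1 kN/m
Resisting force R = c_j·L + N'·tanφ_j = 2·7.9 + 281.1·tan48.0° = 15.8 + 312.2 = 328.0 kN/m
FS = R / T = 328.0 / 452.1 = 0.725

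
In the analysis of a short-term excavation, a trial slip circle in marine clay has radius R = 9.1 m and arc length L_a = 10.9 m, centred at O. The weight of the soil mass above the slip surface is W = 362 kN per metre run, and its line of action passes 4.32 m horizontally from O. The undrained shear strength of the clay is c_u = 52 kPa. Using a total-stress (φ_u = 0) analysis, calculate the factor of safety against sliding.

Taking moments about the centre O, the resisting moment is provided by the undrained shear strength acting along the arc:
M_R = c_u·L_a·R = 52·10.90·9.1 = 5157.9 kN·m/m
M_D = W·d = 362·4.32 = 1563.8 kN·m/m
FS = M_R / M_D = 5157.9 / 1563.8 = 3.298

FS = 3.30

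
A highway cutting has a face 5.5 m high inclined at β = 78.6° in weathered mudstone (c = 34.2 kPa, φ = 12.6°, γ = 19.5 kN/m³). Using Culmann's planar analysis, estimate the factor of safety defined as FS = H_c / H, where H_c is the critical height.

H_c = (4c/γ) · sinβ cosφ / [1 − cos(β − φ)]
    = (4·34.2/19.5) · sin78.6°·cos12.6° / [1 − cos66.0°]
    = 7.015 · 0.9567 / 0.5933 = 11.31 m
FS = H_c / H = 11.31 / 5.5 = 2.057

FS = 2.06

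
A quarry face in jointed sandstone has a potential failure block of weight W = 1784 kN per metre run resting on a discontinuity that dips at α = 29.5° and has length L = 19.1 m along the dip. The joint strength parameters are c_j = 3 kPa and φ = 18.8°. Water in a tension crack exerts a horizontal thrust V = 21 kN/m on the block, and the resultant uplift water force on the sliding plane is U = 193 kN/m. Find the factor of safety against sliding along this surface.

FS = 0.58

Resolving the block weight along and normal to the plane and applying the Mohr–Coulomb strength on the joint:
N' = W cosα − U − V sinα = 1784·cos29.5° − 193 − 21·sin29.5° = 1349.4 kN/m
Driving force T = W sinα + V cosα = 1784·sin29.5° + 21·cos29.5° = 896.8 kN/m
Resisting force R = c_j·L + N'·tanφ = 3·19.1 + 1349.4·tan18.8° = 57.3 + 459.4 = 516.7 kN/m
FS = R / T = 516.7 / 896.8 = 0.576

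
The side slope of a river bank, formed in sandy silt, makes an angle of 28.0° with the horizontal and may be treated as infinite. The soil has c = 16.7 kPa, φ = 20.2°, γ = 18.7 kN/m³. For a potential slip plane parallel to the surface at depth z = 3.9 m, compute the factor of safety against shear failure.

FS = 1.24

For an infinite slope with a slip plane parallel to the surface (no pore pressure): FS = [c + γz cos²β tanφ] / [γz sinβ cosβ].
γz = 18.7·3.9 = 72.93 kN/m²
Numerator = 16.7 + 72.93·cos²28.0°·tan20.2° = 16.7 + 72.93·0.7796·0.3679 = 37.619 kPa
Denominator = 72.93·sin28.0°·cos28.0° = 72.93·0.4695·0.8829 = 30.231 kPa
FS = 37.619 / 30.231 = 1.244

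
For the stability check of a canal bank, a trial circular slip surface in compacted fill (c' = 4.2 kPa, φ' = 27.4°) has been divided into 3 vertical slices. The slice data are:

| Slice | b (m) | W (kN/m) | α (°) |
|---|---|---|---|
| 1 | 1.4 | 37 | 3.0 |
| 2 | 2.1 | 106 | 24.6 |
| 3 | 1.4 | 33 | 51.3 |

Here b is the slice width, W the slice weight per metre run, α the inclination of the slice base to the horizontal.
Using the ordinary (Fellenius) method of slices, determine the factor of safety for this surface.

Ordinary method of slices: FS = Σ[c'·Δl_i + (W_i cosα_i)·tanφ'] / Σ W_i sinα_i, with Δl_i = b_i / cosα_i.
Slice 1: Δl = 1.4/cos3.0° = 1.402 m; N'_1 = 37·cos3.0° = 36.9; c'Δl = 5.89; W sinα = 1.9
Slice 2: Δl = 2.1/cos24.6° = 2.310 m; N'_2 = 106·cos24.6° = 96.4; c'Δl = 9.70; W sinα = 44.1
Slice 3: Δl = 1.4/cos51.3° = 2.239 m; N'_3 = 33·cos51.3° = 20.6; c'Δl = 9.40; W sinα = 25.8
Σc'Δl = 25.0 kN/m; ΣN' = 154.0 kN/m; ΣW sinα = 71.8 kN/m
Resisting = 25.0 + 154.0·tan27.4° = 25.0 + 79.8 = 104.8 kN/m
FS = 104.8 / 71.8 = 1.459

FS = 1.46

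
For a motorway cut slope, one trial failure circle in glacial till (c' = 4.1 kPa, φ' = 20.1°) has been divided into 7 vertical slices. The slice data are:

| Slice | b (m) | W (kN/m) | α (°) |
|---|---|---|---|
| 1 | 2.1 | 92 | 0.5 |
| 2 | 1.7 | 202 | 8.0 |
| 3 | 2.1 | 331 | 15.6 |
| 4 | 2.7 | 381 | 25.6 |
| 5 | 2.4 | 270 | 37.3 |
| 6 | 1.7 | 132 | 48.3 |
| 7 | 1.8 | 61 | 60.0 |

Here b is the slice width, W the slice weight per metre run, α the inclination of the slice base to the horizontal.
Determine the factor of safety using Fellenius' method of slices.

FS = 0.91

Ordinary method of slices: FS = Σ[c'·Δl_i + (W_i cosα_i)·tanφ'] / Σ W_i sinα_i, with Δl_i = b_i / cosα_i.
Slice 1: Δl = 2.1/cos0.5° = 2.100 m; N'_1 = 92·cos0.5° = 92.0; c'Δl = 8.61; W sinα = 0.8
Slice 2: Δl = 1.7/cos8.0° = 1.717 m; N'_2 = 202·cos8.0° = 200.0; c'Δl = 7.04; W sinα = 28.1
Slice 3: Δl = 2.1/cos15.6° = 2.180 m; N'_3 = 331·cos15.6° = 318.8; c'Δl = 8.94; W sinα = 89.0
Slice 4: Δl = 2.7/cos25.6° = 2.994 m; N'_4 = 381·cos25.6° = 343.6; c'Δl = 12.28; W sinα = 164.6
Slice 5: Δl = 2.4/cos37.3° = 3.017 m; N'_5 = 270·cos37.3° = 214.8; c'Δl = 12.37; W sinα = 163.6
Slice 6: Δl = 1.7/cos48.3° = 2.556 m; N'_6 = 132·cos48.3° = 87.8; c'Δl = 10.48; W sinα = 98.6
Slice 7: Δl = 1.8/cos60.0° = 3.600 m; N'_7 = 61·cos60.0° = 30.5; c'Δl = 14.76; W sinα = 52.8
Σc'Δl = 74.5 kN/m; ΣN' = 1287.5 kN/m; ΣW sinα = 597.6 kN/m
Resisting = 74.5 + 1287.5·tan20.1° = 74.5 + 471.2 = 545.6 kN/m
FS = 545.6 / 597.6 = 0.913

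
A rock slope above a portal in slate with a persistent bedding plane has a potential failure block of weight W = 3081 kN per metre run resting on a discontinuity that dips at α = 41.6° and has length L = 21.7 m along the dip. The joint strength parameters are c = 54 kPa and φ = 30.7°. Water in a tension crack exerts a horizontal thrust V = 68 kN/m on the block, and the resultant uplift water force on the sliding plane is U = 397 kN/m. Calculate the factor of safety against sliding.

Resolving the block weight along and normal to the plane and applying the Mohr–Coulomb strength on the joint:
N' = W cosα − U − V sinα = 3081·cos41.6° − 397 − 68·sin41.6° = 1861.8 kN/m
Driving force T = W sinα + V cosα = 3081·sin41.6° + 68·cos41.6° = 2096.4 kN/m
Resisting force R = c·L + N'·tanφ = 54·21.7 + 1861.8·tan30.7° = 1171.8 + 1105.5 = 2277.3 kN/m
FS = R / T = 2277.3 / 2096.4 = 1.086

FS = 1.09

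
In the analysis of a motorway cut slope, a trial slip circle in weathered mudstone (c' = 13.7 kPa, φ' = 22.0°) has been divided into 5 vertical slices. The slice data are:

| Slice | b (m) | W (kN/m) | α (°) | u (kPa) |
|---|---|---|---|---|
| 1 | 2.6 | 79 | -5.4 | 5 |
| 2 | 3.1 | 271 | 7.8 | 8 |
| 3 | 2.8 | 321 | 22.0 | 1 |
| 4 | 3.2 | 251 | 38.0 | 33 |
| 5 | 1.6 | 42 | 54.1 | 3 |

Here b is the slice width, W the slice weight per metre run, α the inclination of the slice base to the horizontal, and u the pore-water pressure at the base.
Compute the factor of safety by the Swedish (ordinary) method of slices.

FS = 1.45

Ordinary method of slices: FS = Σ[c'·Δl_i + (W_i cosα_i − u_i·Δl_i)·tanφ'] / Σ W_i sinα_i, with Δl_i = b_i / cosα_i.
Slice 1: Δl = 2.6/cos(-5.4°) = 2.612 m; N'_1 = 79·cos(-5.4°) − 5·2.612 = 65.6; c'Δl = 35.78; W sinα = -7.4
Slice 2: Δl = 3.1/cos7.8° = 3.129 m; N'_2 = 271·cos7.8° − 8·3.129 = 243.5; c'Δl = 42.87; W sinα = 36.8
Slice 3: Δl = 2.8/cos22.0° = 3.020 m; N'_3 = 321·cos22.0° − 1·3.020 = 294.6; c'Δl = 41.37; W sinα = 120.2
Slice 4: Δl = 3.2/cos38.0° = 4.061 m; N'_4 = 251·cos38.0° − 33·4.061 = 63.8; c'Δl = 55.63; W sinα = 154.5
Slice 5: Δl = 1.6/cos54.1° = 2.729 m; N'_5 = 42·cos54.1° − 3·2.729 = 16.4; c'Δl = 37.38; W sinα = 34.0
Σc'Δl = 213.0 kN/m; ΣN' = 683.9 kN/m; ΣW sinα = 338.1 kN/m
Resisting = 213.0 + 683.9·tan22.0° = 213.0 + 276.3 = 489.3 kN/m
FS = 489.3 / 338.1 = 1.447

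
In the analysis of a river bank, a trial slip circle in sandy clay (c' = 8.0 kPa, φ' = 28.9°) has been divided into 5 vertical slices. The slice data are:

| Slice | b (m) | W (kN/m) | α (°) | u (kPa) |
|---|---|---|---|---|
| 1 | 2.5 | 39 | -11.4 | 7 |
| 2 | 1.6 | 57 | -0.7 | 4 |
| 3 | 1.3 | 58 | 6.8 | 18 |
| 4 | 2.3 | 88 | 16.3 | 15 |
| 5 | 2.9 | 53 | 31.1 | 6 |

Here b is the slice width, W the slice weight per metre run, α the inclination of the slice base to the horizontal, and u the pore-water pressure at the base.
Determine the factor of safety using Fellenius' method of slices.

FS = 3.73

Ordinary method of slices: FS = Σ[c'·Δl_i + (W_i cosα_i − u_i·Δl_i)·tanφ'] / Σ W_i sinα_i, with Δl_i = b_i / cosα_i.
Slice 1: Δl = 2.5/cos(-11.4°) = 2.550 m; N'_1 = 39·cos(-11.4°) − 7·2.550 = 20.4; c'Δl = 20.40; W sinα = -7.7
Slice 2: Δl = 1.6/cos(-0.7°) = 1.600 m; N'_2 = 57·cos(-0.7°) − 4·1.600 = 50.6; c'Δl = 12.80; W sinα = -0.7
Slice 3: Δl = 1.3/cos6.8° = 1.309 m; N'_3 = 58·cos6.8° − 18·1.309 = 34.0; c'Δl = 10.47; W sinα = 6.9
Slice 4: Δl = 2.3/cos16.3° = 2.396 m; N'_4 = 88·cos16.3° − 15·2.396 = 48.5; c'Δl = 19.17; W sinα = 24.7
Slice 5: Δl = 2.9/cos31.1° = 3.387 m; N'_5 = 53·cos31.1° − 6·3.387 = 25.1; c'Δl = 27.09; W sinα = 27.4
Σc'Δl = 89.9 kN/m; ΣN' = 178.6 kN/m; ΣW sinα = 50.5 kN/m
Resisting = 89.9 + 178.6·tan28.9° = 89.9 + 98.6 = 188.5 kN/m
FS = 188.5 / 50.5 = 3.730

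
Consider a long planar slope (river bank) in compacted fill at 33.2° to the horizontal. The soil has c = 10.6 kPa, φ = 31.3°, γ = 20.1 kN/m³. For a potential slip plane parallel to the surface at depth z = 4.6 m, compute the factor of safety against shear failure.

For an infinite slope with a slip plane parallel to the surface (no pore pressure): FS = [c + γz cos²β tanφ] / [γz sinβ cosβ].
γz = 20.1·4.6 = 92.46 kN/m²
Numerator = 10.6 + 92.46·cos²33.2°·tan31.3° = 10.6 + 92.46·0.7002·0.6080 = 49.961 kPa
Denominator = 92.46·sin33.2°·cos33.2° = 92.46·0.5476·0.8368 = 42.363 kPa
FS = 49.961 / 42.363 = 1.179

FS = 1.18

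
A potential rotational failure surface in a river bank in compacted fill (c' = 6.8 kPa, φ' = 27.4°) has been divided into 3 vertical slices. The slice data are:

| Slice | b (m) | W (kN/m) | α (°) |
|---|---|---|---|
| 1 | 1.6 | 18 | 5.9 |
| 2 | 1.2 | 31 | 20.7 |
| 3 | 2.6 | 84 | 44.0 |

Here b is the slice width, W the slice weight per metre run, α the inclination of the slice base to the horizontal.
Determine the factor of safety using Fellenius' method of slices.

Ordinary method of slices: FS = Σ[c'·Δl_i + (W_i cosα_i)·tanφ'] / Σ W_i sinα_i, with Δl_i = b_i / cosα_i.
Slice 1: Δl = 1.6/cos5.9° = 1.609 m; N'_1 = 18·cos5.9° = 17.9; c'Δl = 10.94; W sinα = 1.9
Slice 2: Δl = 1.2/cos20.7° = 1.283 m; N'_2 = 31·cos20.7° = 29.0; c'Δl = 8.72; W sinα = 11.0
Slice 3: Δl = 2.6/cos44.0° = 3.614 m; N'_3 = 84·cos44.0° = 60.4; c'Δl = 24.58; W sinα = 58.4
Σc'Δl = 44.2 kN/m; ΣN' = 107.3 kN/m; ΣW sinα = 71.2 kN/m
Resisting = 44.2 + 107.3·tan27.4° = 44.2 + 55.6 = 99.9 kN/m
FS = 99.9 / 71.2 = 1.404

FS = 1.40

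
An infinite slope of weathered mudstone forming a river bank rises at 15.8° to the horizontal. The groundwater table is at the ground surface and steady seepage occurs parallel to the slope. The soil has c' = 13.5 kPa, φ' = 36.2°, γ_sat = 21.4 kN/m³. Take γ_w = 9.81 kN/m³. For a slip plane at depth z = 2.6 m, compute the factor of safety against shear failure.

With seepage parallel to the slope and the water table at the surface, the effective normal stress on the slip plane uses the buoyant unit weight γ' = γ_sat − γ_w while the driving shear stress uses γ_sat:
FS = [c' + γ' z cos²β tanφ'] / [γ_sat z sinβ cosβ]
γ' = 21.4 − 9.81 = 11.59 kN/m³
Numerator = 13.5 + 11.59·2.6·cos²15.8°·tan36.2° = 13.5 + 11.59·2.6·0.9259·0.7319 = 33.920 kPa
Denominator = 21.4·2.6·sin15.8°·cos15.8° = 21.4·2.6·0.2723·0.9622 = 14.577 kPa
FS = 33.920 / 14.577 = 2.327

FS = 2.33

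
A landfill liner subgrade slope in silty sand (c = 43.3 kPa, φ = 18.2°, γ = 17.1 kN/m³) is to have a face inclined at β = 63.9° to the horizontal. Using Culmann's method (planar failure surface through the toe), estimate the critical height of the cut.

Culmann's analysis gives the critical failure plane at α_cr = (β + φ)/2 = (63.9 + 18.2)/2 = 41.0°, and the critical height
H_c = (4c/γ) · sinβ cosφ / [1 − cos(β − φ)]
    = (4·43.3/17.1) · sin63.9°·cos18.2° / [1 − cos(45.7°)]
    = 10.129 · 0.8980·0.9500 / [1 − 0.6984]
    = 10.129 · 0.8531 / 0.3016
    = 28.65 m

H_c = 28.65 m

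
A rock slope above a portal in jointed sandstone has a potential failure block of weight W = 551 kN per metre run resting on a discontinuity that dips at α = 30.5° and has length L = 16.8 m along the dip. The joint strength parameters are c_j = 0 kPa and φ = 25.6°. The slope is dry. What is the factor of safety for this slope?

Resolving the block weight along and normal to the plane and applying the Mohr–Coulomb strength on the joint:
N' = W cosα = 551·cos30.5° = 474.8 kN/m
Driving force T = W sinα = 551·sin30.5° = 279.7 kN/m
Resisting force R = c_j·L + N'·tanφ = 0·16.8 + 474.8·tan25.6° = 0.0 + 227.5 = 227.5 kN/m
FS = R / T = 227.5 / 279.7 = 0.813

FS = 0.81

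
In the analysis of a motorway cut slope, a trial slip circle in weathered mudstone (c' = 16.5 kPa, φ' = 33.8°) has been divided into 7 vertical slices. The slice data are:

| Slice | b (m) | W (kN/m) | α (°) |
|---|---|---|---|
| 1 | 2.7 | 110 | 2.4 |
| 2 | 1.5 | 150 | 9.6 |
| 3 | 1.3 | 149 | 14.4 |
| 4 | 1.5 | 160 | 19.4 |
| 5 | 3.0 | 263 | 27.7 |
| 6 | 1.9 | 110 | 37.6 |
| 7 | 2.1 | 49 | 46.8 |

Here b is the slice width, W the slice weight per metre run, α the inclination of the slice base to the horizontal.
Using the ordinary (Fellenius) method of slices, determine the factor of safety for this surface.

FS = 2.53

Ordinary method of slices: FS = Σ[c'·Δl_i + (W_i cosα_i)·tanφ'] / Σ W_i sinα_i, with Δl_i = b_i / cosα_i.
Slice 1: Δl = 2.7/cos2.4° = 2.702 m; N'_1 = 110·cos2.4° = 109.9; c'Δl = 44.59; W sinα = 4.6
Slice 2: Δl = 1.5/cos9.6° = 1.521 m; N'_2 = 150·cos9.6° = 147.9; c'Δl = 25.10; W sinα = 25.0
Slice 3: Δl = 1.3/cos14.4° = 1.342 m; N'_3 = 149·cos14.4° = 144.3; c'Δl = 22.15; W sinα = 37.1
Slice 4: Δl = 1.5/cos19.4° = 1.590 m; N'_4 = 160·cos19.4° = 150.9; c'Δl = 26.24; W sinα = 53.1
Slice 5: Δl = 3.0/cos27.7° = 3.388 m; N'_5 = 263·cos27.7° = 232.9; c'Δl = 55.91; W sinα = 122.3
Slice 6: Δl = 1.9/cos37.6° = 2.398 m; N'_6 = 110·cos37.6° = 87.2; c'Δl = 39.57; W sinα = 67.1
Slice 7: Δl = 2.1/cos46.8° = 3.068 m; N'_7 = 49·cos46.8° = 33.5; c'Δl = 50.62; W sinα = 35.7
Σc'Δl = 264.2 kN/m; ΣN' = 906.6 kN/m; ΣW sinα = 344.9 kN/m
Resisting = 264.2 + 906.6·tan33.8° = 264.2 + 606.9 = 871.1 kN/m
FS = 871.1 / 344.9 = 2.526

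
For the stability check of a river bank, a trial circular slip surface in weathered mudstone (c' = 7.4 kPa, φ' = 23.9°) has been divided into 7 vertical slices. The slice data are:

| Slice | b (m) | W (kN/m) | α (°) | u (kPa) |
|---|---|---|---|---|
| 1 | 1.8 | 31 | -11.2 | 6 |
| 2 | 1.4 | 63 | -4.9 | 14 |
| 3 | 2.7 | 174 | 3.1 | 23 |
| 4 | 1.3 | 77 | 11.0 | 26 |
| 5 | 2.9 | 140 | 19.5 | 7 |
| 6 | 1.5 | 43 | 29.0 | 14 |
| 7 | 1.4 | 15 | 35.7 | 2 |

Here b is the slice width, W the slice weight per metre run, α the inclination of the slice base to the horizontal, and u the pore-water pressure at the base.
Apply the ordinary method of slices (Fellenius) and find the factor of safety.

FS = 2.88

Ordinary method of slices: FS = Σ[c'·Δl_i + (W_i cosα_i − u_i·Δl_i)·tanφ'] / Σ W_i sinα_i, with Δl_i = b_i / cosα_i.
Slice 1: Δl = 1.8/cos(-11.2°) = 1.835 m; N'_1 = 31·cos(-11.2°) − 6·1.835 = 19.4; c'Δl = 13.58; W sinα = -6.0
Slice 2: Δl = 1.4/cos(-4.9°) = 1.405 m; N'_2 = 63·cos(-4.9°) − 14·1.405 = 43.1; c'Δl = 10.40; W sinα = -5.4
Slice 3: Δl = 2.7/cos3.1° = 2.704 m; N'_3 = 174·cos3.1° − 23·2.704 = 111.6; c'Δl = 20.01; W sinα = 9.4
Slice 4: Δl = 1.3/cos11.0° = 1.324 m; N'_4 = 77·cos11.0° − 26·1.324 = 41.2; c'Δl = 9.80; W sinα = 14.7
Slice 5: Δl = 2.9/cos19.5° = 3.076 m; N'_5 = 140·cos19.5° − 7·3.076 = 110.4; c'Δl = 22.77; W sinα = 46.7
Slice 6: Δl = 1.5/cos29.0° = 1.715 m; N'_6 = 43·cos29.0° − 14·1.715 = 13.6; c'Δl = 12.69; W sinα = 20.8
Slice 7: Δl = 1.4/cos35.7° = 1.724 m; N'_7 = 15·cos35.7° − 2·1.724 = 8.7; c'Δl = 12.76; W sinα = 8.8
Σc'Δl = 102.0 kN/m; ΣN' = 348.0 kN/m; ΣW sinα = 89.0 kN/m
Resisting = 102.0 + 348.0·tan23.9° = 102.0 + 154.2 = 256.2 kN/m
FS = 256.2 / 89.0 = 2.878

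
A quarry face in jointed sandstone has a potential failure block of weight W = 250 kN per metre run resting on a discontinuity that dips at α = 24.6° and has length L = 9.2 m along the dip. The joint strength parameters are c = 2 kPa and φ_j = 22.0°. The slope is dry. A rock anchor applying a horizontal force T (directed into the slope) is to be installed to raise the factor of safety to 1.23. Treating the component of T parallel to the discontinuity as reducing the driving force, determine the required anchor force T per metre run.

T = 14 kN/m

Resolving forces along and normal to the sliding plane, with the horizontal anchor force T adding T·sinα to the effective normal force and T·cosα acting up the plane against the driving force:
FS = [cL + (W cosα + T sinα) tanφ_j] / [W sinα − T cosα]
Without the anchor: N' = 227.3 kN/m, driving T_d = 104.1 kN/m, resisting R = 2·9.2 + 227.3·tan22.0° = 110.2 kN/m, FS = 1.06.
Setting FS = 1.23 and solving for T:
1.23·(104.1 − T cos24.6°) = 110.2 + T sin24.6°·tan22.0°
T·(sin24.6°·tan22.0° + 1.23·cos24.6°) = 1.23·104.1 − 110.2
T·(0.4163·0.4040 + 1.23·0.9092) = 128.0 − 110.2 = 17.8
T·1.2865 = 17.8
T = 13.8 kN/m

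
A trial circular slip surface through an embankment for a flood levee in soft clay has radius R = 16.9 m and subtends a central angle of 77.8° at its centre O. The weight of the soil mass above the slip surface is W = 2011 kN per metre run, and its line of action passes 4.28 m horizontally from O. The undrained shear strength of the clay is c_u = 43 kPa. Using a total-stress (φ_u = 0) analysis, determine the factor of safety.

Taking moments about the centre O, the resisting moment is provided by the undrained shear strength acting along the arc:
Arc length L_a = R·θ = 16.9·(77.8°·π/180) = 16.9·1.3579 = 22.95 m
M_R = c_u·L_a·R = 43·22.95·16.9 = 16676.3 kN·m/m
M_D = W·d = 2011·4.28 = 8607.1 kN·m/m
FS = M_R / M_D = 16676.3 / 8607.1 = 1.938

FS = 1.94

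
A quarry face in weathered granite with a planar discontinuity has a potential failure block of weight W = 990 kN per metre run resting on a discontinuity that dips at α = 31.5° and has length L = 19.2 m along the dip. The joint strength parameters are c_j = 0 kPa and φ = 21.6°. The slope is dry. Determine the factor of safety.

FS = 0.65

Resolving the block weight along and normal to the plane and applying the Mohr–Coulomb strength on the joint:
N' = W cosα = 990·cos31.5° = 844.1 kN/m
Driving force T = W sinα = 990·sin31.5° = 517.3 kN/m
Resisting force R = c_j·L + N'·tanφ = 0·19.2 + 844.1·tan21.6° = 0.0 + 334.2 = 334.2 kN/m
FS = R / T = 334.2 / 517.3 = 0.646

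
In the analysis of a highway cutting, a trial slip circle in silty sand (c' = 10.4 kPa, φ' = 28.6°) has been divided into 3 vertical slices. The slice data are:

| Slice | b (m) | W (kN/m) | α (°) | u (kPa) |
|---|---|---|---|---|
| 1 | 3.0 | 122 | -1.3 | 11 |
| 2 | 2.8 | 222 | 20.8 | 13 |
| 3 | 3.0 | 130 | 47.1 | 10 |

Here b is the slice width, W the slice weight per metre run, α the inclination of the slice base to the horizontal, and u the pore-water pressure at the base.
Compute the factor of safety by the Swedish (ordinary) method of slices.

FS = 1.59

Ordinary method of slices: FS = Σ[c'·Δl_i + (W_i cosα_i − u_i·Δl_i)·tanφ'] / Σ W_i sinα_i, with Δl_i = b_i / cosα_i.
Slice 1: Δl = 3.0/cos(-1.3°) = 3.001 m; N'_1 = 122·cos(-1.3°) − 11·3.001 = 89.0; c'Δl = 31.21; W sinα = -2.8
Slice 2: Δl = 2.8/cos20.8° = 2.995 m; N'_2 = 222·cos20.8° − 13·2.995 = 168.6; c'Δl = 31.15; W sinα = 78.8
Slice 3: Δl = 3.0/cos47.1° = 4.407 m; N'_3 = 130·cos47.1° − 10·4.407 = 44.4; c'Δl = 45.83; W sinα = 95.2
Σc'Δl = 108.2 kN/m; ΣN' = 302.0 kN/m; ΣW sinα = 171.3 kN/m
Resisting = 108.2 + 302.0·tan28.6° = 108.2 + 164.6 = 272.8 kN/m
FS = 272.8 / 171.3 = 1.593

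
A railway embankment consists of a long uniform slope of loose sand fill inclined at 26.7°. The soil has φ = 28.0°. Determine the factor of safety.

FS = 1.06

For a dry cohesionless infinite slope the factor of safety is FS = tanφ / tanβ.
FS = tan28.0° / tan26.7° = 0.5317 / 0.5029 = 1.057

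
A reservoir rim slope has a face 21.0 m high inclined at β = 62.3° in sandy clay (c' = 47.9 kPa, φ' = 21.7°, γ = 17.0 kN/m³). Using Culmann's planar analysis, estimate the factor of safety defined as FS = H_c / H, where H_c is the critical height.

H_c = (4c'/γ) · sinβ cosφ' / [1 − cos(β − φ')]
    = (4·47.9/17.0) · sin62.3°·cos21.7° / [1 − cos40.6°]
    = 11.271 · 0.8226 / 0.2407 = 38.52 m
FS = H_c / H = 38.52 / 21.0 = 1.834

FS = 1.83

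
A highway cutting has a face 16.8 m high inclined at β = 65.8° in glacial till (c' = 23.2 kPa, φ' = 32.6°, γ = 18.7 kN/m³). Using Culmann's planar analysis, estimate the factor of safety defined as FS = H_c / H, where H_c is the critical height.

H_c = (4c'/γ) · sinβ cosφ' / [1 − cos(β − φ')]
    = (4·23.2/18.7) · sin65.8°·cos32.6° / [1 − cos33.2°]
    = 4.963 · 0.7684 / 0.1632 = 23.36 m
FS = H_c / H = 23.36 / 16.8 = 1.391

FS = 1.39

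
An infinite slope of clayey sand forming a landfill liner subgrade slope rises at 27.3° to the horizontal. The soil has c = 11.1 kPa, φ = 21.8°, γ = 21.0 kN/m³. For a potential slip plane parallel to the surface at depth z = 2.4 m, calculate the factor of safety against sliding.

FS = 1.32

For an infinite slope with a slip plane parallel to the surface (no pore pressure): FS = [c + γz cos²β tanφ] / [γz sinβ cosβ].
γz = 21.0·2.4 = 50.40 kN/m²
Numerator = 11.1 + 50.40·cos²27.3°·tan21.8° = 11.1 + 50.40·0.7896·0.4000 = 27.018 kPa
Denominator = 50.40·sin27.3°·cos27.3° = 50.40·0.4586·0.8886 = 20.541 kPa
FS = 27.018 / 20.541 = 1.315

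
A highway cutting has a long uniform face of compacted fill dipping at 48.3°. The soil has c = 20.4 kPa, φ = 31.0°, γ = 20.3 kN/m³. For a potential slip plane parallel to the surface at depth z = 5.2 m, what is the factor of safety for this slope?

FS = 0.92

For an infinite slope with a slip plane parallel to the surface (no pore pressure): FS = [c + γz cos²β tanφ] / [γz sinβ cosβ].
γz = 20.3·5.2 = 105.56 kN/m²
Numerator = 20.4 + 105.56·cos²48.3°·tan31.0° = 20.4 + 105.56·0.4425·0.6009 = 48.468 kPa
Denominator = 105.56·sin48.3°·cos48.3° = 105.56·0.7466·0.6652 = 52.430 kPa
FS = 48.468 / 52.430 = 0.924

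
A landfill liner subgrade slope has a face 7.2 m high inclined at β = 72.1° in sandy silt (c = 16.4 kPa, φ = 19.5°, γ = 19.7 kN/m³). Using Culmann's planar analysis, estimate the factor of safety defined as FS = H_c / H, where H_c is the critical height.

FS = 1.06

H_c = (4c/γ) · sinβ cosφ / [1 − cos(β − φ)]
    = (4·16.4/19.7) · sin72.1°·cos19.5° / [1 − cos52.6°]
    = 3.330 · 0.8970 / 0.3926 = 7.61 m
FS = H_c / H = 7.61 / 7.2 = 1.057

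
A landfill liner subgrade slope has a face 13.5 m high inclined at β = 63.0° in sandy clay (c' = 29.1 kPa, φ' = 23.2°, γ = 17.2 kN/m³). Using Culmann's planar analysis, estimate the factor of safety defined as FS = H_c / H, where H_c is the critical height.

H_c = (4c'/γ) · sinβ cosφ' / [1 − cos(β − φ')]
    = (4·29.1/17.2) · sin63.0°·cos23.2° / [1 − cos39.8°]
    = 6.767 · 0.8190 / 0.2317 = 23.92 m
FS = H_c / H = 23.92 / 13.5 = 1.772

FS = 1.77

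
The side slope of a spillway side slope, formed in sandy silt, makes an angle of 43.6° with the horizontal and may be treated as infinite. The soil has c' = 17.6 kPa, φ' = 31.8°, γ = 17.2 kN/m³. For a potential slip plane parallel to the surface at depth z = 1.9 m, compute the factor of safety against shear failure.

For an infinite slope with a slip plane parallel to the surface (no pore pressure): FS = [c' + γz cos²β tanφ'] / [γz sinβ cosβ].
γz = 17.2·1.9 = 32.68 kN/m²
Numerator = 17.6 + 32.68·cos²43.6°·tan31.8° = 17.6 + 32.68·0.5244·0.6200 = 28.226 kPa
Denominator = 32.68·sin43.6°·cos43.6° = 32.68·0.6896·0.7242 = 16.320 kPa
FS = 28.226 / 16.320 = 1.729

FS = 1.73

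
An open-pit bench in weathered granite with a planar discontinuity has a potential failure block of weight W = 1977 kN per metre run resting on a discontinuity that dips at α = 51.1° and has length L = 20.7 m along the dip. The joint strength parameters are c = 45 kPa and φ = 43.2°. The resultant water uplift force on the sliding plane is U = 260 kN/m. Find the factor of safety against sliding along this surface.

Resolving the block weight along and normal to the plane and applying the Mohr–Coulomb strength on the joint:
N' = W cosα − U = 1977·cos51.1° − 260 = 981.5 kN/m
Driving force T = W sinα = 1977·sin51.1° = 1538.6 kN/m
Resisting force R = c·L + N'·tanφ = 45·20.7 + 981.5·tan43.2° = 931.5 + 921.7 = 1853.2 kN/m
FS = R / T = 1853.2 / 1538.6 = 1.204

FS = 1.20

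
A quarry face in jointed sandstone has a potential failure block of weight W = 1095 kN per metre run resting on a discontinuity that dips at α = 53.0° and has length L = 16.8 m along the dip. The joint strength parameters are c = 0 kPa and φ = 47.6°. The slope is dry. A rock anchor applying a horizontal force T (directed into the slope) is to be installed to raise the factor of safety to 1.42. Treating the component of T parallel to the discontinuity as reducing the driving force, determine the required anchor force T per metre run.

Resolving forces along and normal to the sliding plane, with the horizontal anchor force T adding T·sinα to the effective normal force and T·cosα acting up the plane against the driving force:
FS = [cL + (W cosα + T sinα) tanφ] / [W sinα − T cosα]
Without the anchor: N' = 659.0 kN/m, driving T_d = 874.5 kN/m, resisting R = 0·16.8 + 659.0·tan47.6° = 721.7 kN/m, FS = 0.83.
Setting FS = 1.42 and solving for T:
1.42·(874.5 − T cos53.0°) = 721.7 + T sin53.0°·tan47.6°
T·(sin53.0°·tan47.6° + 1.42·cos53.0°) = 1.42·874.5 − 721.7
T·(0.7986·1.0951 + 1.42·0.6018) = 1241.8 − 721.7 = 520.1
T·1.7292 = 520.1
T = 300.8 kN/m

T = 301 kN/m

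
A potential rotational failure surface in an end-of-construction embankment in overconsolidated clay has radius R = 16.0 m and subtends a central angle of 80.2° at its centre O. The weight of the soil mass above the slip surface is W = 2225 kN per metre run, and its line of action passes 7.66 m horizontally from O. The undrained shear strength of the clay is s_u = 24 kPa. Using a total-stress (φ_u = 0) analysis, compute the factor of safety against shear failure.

Taking moments about the centre O, the resisting moment is provided by the undrained shear strength acting along the arc:
Arc length L_a = R·θ = 16.0·(80.2°·π/180) = 16.0·1.3998 = 22.40 m
M_R = s_u·L_a·R = 24·22.40·16.0 = 8600.1 kN·m/m
M_D = W·d = 2225·7.66 = 17043.5 kN·m/m
FS = M_R / M_D = 8600.1 / 17043.5 = 0.505

FS = 0.50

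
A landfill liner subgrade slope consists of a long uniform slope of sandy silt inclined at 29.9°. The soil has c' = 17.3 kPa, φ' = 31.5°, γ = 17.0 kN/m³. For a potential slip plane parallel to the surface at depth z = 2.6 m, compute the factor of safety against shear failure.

FS = 1.97

For an infinite slope with a slip plane parallel to the surface (no pore pressure): FS = [c' + γz cos²β tanφ'] / [γz sinβ cosβ].
γz = 17.0·2.6 = 44.20 kN/m²
Numerator = 17.3 + 44.20·cos²29.9°·tan31.5° = 17.3 + 44.20·0.7515·0.6128 = 37.655 kPa
Denominator = 44.20·sin29.9°·cos29.9° = 44.20·0.4985·0.8669 = 19.100 kPa
FS = 37.655 / 19.100 = 1.971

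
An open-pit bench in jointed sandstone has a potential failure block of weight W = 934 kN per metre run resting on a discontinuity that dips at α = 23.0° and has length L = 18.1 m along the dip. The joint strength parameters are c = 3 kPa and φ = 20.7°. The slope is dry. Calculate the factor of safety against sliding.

FS = 1.04

Resolving the block weight along and normal to the plane and applying the Mohr–Coulomb strength on the joint:
N' = W cosα = 934·cos23.0° = 859.8 kN/m
Driving force T = W sinα = 934·sin23.0° = 364.9 kN/m
Resisting force R = c·L + N'·tanφ = 3·18.1 + 859.8·tan20.7° = 54.3 + 324.9 = 379.2 kN/m
FS = R / T = 379.2 / 364.9 = 1.039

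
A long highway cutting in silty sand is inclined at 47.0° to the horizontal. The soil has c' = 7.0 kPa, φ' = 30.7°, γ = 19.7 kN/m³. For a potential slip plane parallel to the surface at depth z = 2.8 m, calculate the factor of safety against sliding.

FS = 0.81

For an infinite slope with a slip plane parallel to the surface (no pore pressure): FS = [c' + γz cos²β tanφ'] / [γz sinβ cosβ].
γz = 19.7·2.8 = 55.16 kN/m²
Numerator = 7.0 + 55.16·cos²47.0°·tan30.7° = 7.0 + 55.16·0.4651·0.5938 = 22.233 kPa
Denominator = 55.16·sin47.0°·cos47.0° = 55.16·0.7314·0.6820 = 27.513 kPa
FS = 22.233 / 27.513 = 0.808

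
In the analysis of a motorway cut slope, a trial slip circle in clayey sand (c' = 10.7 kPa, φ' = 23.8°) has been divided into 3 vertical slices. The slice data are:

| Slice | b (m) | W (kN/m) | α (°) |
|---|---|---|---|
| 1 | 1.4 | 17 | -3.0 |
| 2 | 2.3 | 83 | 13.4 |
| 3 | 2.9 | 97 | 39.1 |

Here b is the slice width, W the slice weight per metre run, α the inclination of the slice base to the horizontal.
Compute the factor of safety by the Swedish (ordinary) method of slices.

Ordinary method of slices: FS = Σ[c'·Δl_i + (W_i cosα_i)·tanφ'] / Σ W_i sinα_i, with Δl_i = b_i / cosα_i.
Slice 1: Δl = 1.4/cos(-3.0°) = 1.402 m; N'_1 = 17·cos(-3.0°) = 17.0; c'Δl = 15.00; W sinα = -0.9
Slice 2: Δl = 2.3/cos13.4° = 2.364 m; N'_2 = 83·cos13.4° = 80.7; c'Δl = 25.30; W sinα = 19.2
Slice 3: Δl = 2.9/cos39.1° = 3.737 m; N'_3 = 97·cos39.1° = 75.3; c'Δl = 39.98; W sinα = 61.2
Σc'Δl = 80.3 kN/m; ΣN' = 173.0 kN/m; ΣW sinα = 79.5 kN/m
Resisting = 80.3 + 173.0·tan23.8° = 80.3 + 76.3 = 156.6 kN/m
FS = 156.6 / 79.5 = 1.969

FS = 1.97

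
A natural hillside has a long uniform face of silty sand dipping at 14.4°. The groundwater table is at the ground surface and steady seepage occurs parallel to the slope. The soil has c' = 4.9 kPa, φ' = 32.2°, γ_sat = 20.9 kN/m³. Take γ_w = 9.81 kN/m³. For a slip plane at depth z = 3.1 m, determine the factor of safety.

FS = 1.62

With seepage parallel to the slope and the water table at the surface, the effective normal stress on the slip plane uses the buoyant unit weight γ' = γ_sat − γ_w while the driving shear stress uses γ_sat:
FS = [c' + γ' z cos²β tanφ'] / [γ_sat z sinβ cosβ]
γ' = 20.9 − 9.81 = 11.09 kN/m³
Numerator = 4.9 + 11.09·3.1·cos²14.4°·tan32.2° = 4.9 + 11.09·3.1·0.9382·0.6297 = 25.211 kPa
Denominator = 20.9·3.1·sin14.4°·cos14.4° = 20.9·3.1·0.2487·0.9686 = 15.606 kPa
FS = 25.211 / 15.606 = 1.615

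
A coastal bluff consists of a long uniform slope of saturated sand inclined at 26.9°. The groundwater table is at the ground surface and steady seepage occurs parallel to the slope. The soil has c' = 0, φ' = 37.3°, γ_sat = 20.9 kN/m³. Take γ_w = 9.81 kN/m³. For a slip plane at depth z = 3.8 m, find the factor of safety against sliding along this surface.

With seepage parallel to the slope and the water table at the surface, the effective normal stress on the slip plane uses the buoyant unit weight γ' = γ_sat − γ_w while the driving shear stress uses γ_sat:
FS = [c' + γ' z cos²β tanφ'] / [γ_sat z sinβ cosβ]
(For c' = 0 this reduces to FS = (γ'/γ_sat)·tanφ'/tanβ.)
γ' = 20.9 − 9.81 = 11.09 kN/m³
Numerator = 0.0 + 11.09·3.8·cos²26.9°·tan37.3° = 0.0 + 11.09·3.8·0.7953·0.7618 = 25.532 kPa
Denominator = 20.9·3.8·sin26.9°·cos26.9° = 20.9·3.8·0.4524·0.8918 = 32.044 kPa
FS = 25.532 / 32.044 = 0.797

FS = 0.80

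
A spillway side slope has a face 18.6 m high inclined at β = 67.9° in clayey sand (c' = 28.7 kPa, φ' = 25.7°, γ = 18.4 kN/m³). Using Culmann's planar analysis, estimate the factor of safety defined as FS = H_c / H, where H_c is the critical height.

FS = 1.08

H_c = (4c'/γ) · sinβ cosφ' / [1 − cos(β − φ')]
    = (4·28.7/18.4) · sin67.9°·cos25.7° / [1 − cos42.2°]
    = 6.239 · 0.8349 / 0.2592 = 20.10 m
FS = H_c / H = 20.10 / 18.6 = 1.080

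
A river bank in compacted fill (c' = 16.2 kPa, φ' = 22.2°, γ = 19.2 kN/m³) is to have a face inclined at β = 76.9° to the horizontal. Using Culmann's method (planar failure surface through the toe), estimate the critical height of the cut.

H_c = 7.21 m

Culmann's analysis gives the critical failure plane at α_cr = (β + φ')/2 = (76.9 + 22.2)/2 = 49.6°, and the critical height
H_c = (4c'/γ) · sinβ cosφ' / [1 − cos(β − φ')]
    = (4·16.2/19.2) · sin76.9°·cos22.2° / [1 − cos(54.7°)]
    = 3.375 · 0.9740·0.9259 / [1 − 0.5779]
    = 3.375 · 0.9018 / 0.4221
    = 7.21 m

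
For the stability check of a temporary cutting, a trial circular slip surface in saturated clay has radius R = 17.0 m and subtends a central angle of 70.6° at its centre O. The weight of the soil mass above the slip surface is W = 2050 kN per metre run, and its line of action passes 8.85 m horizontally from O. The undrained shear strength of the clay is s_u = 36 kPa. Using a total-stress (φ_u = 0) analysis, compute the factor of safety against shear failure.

FS = 0.71

Taking moments about the centre O, the resisting moment is provided by the undrained shear strength acting along the arc:
Arc length L_a = R·θ = 17.0·(70.6°·π/180) = 17.0·1.2322 = 20.95 m
M_R = s_u·L_a·R = 36·20.95·17.0 = 12819.8 kN·m/m
M_D = W·d = 2050·8.85 = 18142.5 kN·m/m
FS = M_R / M_D = 12819.8 / 18142.5 = 0.707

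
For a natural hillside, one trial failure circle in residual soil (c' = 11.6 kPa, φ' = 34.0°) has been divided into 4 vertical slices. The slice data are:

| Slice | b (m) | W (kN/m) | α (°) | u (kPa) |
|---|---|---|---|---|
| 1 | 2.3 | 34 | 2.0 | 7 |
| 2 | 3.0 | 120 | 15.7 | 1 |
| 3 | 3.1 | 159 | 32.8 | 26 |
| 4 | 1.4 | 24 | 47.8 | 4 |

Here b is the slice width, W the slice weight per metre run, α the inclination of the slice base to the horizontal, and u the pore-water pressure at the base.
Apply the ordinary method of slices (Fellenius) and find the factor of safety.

Ordinary method of slices: FS = Σ[c'·Δl_i + (W_i cosα_i − u_i·Δl_i)·tanφ'] / Σ W_i sinα_i, with Δl_i = b_i / cosα_i.
Slice 1: Δl = 2.3/cos2.0° = 2.301 m; N'_1 = 34·cos2.0° − 7·2.301 = 17.9; c'Δl = 26.70; W sinα = 1.2
Slice 2: Δl = 3.0/cos15.7° = 3.116 m; N'_2 = 120·cos15.7° − 1·3.116 = 112.4; c'Δl = 36.15; W sinα = 32.5
Slice 3: Δl = 3.1/cos32.8° = 3.688 m; N'_3 = 159·cos32.8° − 26·3.688 = 37.8; c'Δl = 42.78; W sinα = 86.1
Slice 4: Δl = 1.4/cos47.8° = 2.084 m; N'_4 = 24·cos47.8° − 4·2.084 = 7.8; c'Δl = 24.18; W sinα = 17.8
Σc'Δl = 129.8 kN/m; ΣN' = 175.8 kN/m; ΣW sinα = 137.6 kN/m
Resisting = 129.8 + 175.8·tan34.0° = 129.8 + 118.6 = 248.4 kN/m
FS = 248.4 / 137.6 = 1.806

FS = 1.81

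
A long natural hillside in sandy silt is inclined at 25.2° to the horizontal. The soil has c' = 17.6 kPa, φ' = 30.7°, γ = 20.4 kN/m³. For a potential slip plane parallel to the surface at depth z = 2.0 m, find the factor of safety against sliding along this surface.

For an infinite slope with a slip plane parallel to the surface (no pore pressure): FS = [c' + γz cos²β tanφ'] / [γz sinβ cosβ].
γz = 20.4·2.0 = 40.80 kN/m²
Numerator = 17.6 + 40.80·cos²25.2°·tan30.7° = 17.6 + 40.80·0.8187·0.5938 = 37.434 kPa
Denominator = 40.80·sin25.2°·cos25.2° = 40.80·0.4258·0.9048 = 15.718 kPa
FS = 37.434 / 15.718 = 2.381

FS = 2.38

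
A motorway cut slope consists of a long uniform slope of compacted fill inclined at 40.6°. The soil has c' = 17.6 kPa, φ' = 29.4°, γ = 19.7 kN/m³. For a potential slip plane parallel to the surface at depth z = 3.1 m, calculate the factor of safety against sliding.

For an infinite slope with a slip plane parallel to the surface (no pore pressure): FS = [c' + γz cos²β tanφ'] / [γz sinβ cosβ].
γz = 19.7·3.1 = 61.07 kN/m²
Numerator = 17.6 + 61.07·cos²40.6°·tan29.4° = 17.6 + 61.07·0.5765·0.5635 = 37.438 kPa
Denominator = 61.07·sin40.6°·cos40.6° = 61.07·0.6508·0.7593 = 30.176 kPa
FS = 37.438 / 30.176 = 1.241

FS = 1.24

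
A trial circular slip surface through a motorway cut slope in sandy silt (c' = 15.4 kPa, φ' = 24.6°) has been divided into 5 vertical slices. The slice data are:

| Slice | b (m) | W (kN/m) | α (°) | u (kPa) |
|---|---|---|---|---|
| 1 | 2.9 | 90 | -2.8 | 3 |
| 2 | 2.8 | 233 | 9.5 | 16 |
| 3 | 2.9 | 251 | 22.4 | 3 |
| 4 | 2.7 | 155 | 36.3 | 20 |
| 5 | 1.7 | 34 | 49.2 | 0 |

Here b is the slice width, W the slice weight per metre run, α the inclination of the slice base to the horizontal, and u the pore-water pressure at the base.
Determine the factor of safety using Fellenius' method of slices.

Ordinary method of slices: FS = Σ[c'·Δl_i + (W_i cosα_i − u_i·Δl_i)·tanφ'] / Σ W_i sinα_i, with Δl_i = b_i / cosα_i.
Slice 1: Δl = 2.9/cos(-2.8°) = 2.903 m; N'_1 = 90·cos(-2.8°) − 3·2.903 = 81.2; c'Δl = 44.71; W sinα = -4.4
Slice 2: Δl = 2.8/cos9.5° = 2.839 m; N'_2 = 233·cos9.5° − 16·2.839 = 184.4; c'Δl = 43.72; W sinα = 38.5
Slice 3: Δl = 2.9/cos22.4° = 3.137 m; N'_3 = 251·cos22.4° − 3·3.137 = 222.7; c'Δl = 48.30; W sinα = 95.6
Slice 4: Δl = 2.7/cos36.3° = 3.350 m; N'_4 = 155·cos36.3° − 20·3.350 = 57.9; c'Δl = 51.59; W sinα = 91.8
Slice 5: Δl = 1.7/cos49.2° = 2.602 m; N'_5 = 34·cos49.2° − 0·2.602 = 22.2; c'Δl = 40.07; W sinα = 25.7
Σc'Δl = 228.4 kN/m; ΣN' = 568.3 kN/m; ΣW sinα = 247.2 kN/m
Resisting = 228.4 + 568.3·tan24.6° = 228.4 + 260.2 = 488.6 kN/m
FS = 488.6 / 247.2 = 1.976

FS = 1.98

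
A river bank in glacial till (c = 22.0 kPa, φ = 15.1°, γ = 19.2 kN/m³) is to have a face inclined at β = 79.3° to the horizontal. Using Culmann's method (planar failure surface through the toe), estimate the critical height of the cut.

Culmann's analysis gives the critical failure plane at α_cr = (β + φ)/2 = (79.3 + 15.1)/2 = 47.2°, and the critical height
H_c = (4c/γ) · sinβ cosφ / [1 − cos(β − φ)]
    = (4·22.0/19.2) · sin79.3°·cos15.1° / [1 − cos(64.2°)]
    = 4.583 · 0.9826·0.9655 / [1 − 0.4352]
    = 4.583 · 0.9487 / 0.5648
    = 7.70 m

H_c = 7.70 m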